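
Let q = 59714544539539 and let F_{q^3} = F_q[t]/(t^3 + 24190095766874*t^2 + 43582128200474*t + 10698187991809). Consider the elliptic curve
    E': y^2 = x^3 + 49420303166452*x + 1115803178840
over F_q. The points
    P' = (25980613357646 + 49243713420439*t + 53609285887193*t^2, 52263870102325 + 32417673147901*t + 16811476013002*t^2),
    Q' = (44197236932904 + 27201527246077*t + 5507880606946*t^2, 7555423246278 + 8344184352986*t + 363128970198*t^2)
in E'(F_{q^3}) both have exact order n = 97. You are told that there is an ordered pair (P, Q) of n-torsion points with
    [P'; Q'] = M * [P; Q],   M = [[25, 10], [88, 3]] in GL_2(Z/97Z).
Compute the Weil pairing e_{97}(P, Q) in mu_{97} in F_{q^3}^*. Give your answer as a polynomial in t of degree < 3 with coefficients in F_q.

1315122980897 + 30812715745300*t + 20732056190919*t^2

e_{97}(aP+bQ,cP+dQ) = e_{97}(P,Q)^(ad-bc); with (a,b,c,d)=(25,10,88,3) this gives the det-97 law.
Hence e(P,Q) = e(P',Q')^{10} where 10 = 68^{-1} mod 97.
Double-and-add over 1100001: 7-1 doublings, 3-1 additions; each step l_{T,T}/v_{2T} or l_{T,P'}/v at Q'+S for random S.
Result: e(P',Q') = 46176310707422 + 34625290787067*t + 5198557212260*t^2.
Finally e_{97}(P,Q) = 1315122980897 + 30812715745300*t + 20732056190919*t^2.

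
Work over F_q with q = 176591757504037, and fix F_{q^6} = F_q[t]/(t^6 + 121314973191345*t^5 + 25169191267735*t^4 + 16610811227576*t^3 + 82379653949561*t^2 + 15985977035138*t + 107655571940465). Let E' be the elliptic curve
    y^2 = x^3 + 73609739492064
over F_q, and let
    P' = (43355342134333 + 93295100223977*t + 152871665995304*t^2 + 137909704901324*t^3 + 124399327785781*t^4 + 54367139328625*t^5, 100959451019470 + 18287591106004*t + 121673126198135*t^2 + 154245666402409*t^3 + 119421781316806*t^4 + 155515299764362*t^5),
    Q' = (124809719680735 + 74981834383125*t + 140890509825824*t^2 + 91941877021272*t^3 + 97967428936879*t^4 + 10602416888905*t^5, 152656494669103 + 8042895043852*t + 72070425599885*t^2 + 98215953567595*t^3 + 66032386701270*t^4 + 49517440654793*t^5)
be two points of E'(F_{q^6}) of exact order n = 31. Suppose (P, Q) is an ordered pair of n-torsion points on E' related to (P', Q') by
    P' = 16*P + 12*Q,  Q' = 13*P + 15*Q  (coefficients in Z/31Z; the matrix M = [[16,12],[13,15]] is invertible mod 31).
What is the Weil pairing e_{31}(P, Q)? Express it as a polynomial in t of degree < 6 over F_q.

Alternating bilinearity on E[31] (values in mu_{31} in F_{176591757504037^6}) gives e(P',Q') = e(P,Q)^det(M).
det M = 16*15 - 12*13 = 84 = 22 (mod 31); 22^{-1} = 24 (mod 31).
Build f_{31,P'} and f_{31,Q'} via the 5-bit ladder of 31=11111_2; evaluate at shifted divisors; quotient in F_{176591757504037^6}.
f_P(D_Q)/f_Q(D_P) = 61967049461847 + 91018163568666*t + 30594280876789*t^2 + 136606992625795*t^3 + 159815304562178*t^4 + 175899912233854*t^5.
Thus e_{31}(P,Q) = 136437270167329 + 62515876455457*t + 173532212786669*t^2 + 122578365856005*t^3 + 60767460211491*t^4 + 110974326234616*t^5.

136437270167329 + 62515876455457*t + 173532212786669*t^2 + 122578365856005*t^3 + 60767460211491*t^4 + 110974326234616*t^5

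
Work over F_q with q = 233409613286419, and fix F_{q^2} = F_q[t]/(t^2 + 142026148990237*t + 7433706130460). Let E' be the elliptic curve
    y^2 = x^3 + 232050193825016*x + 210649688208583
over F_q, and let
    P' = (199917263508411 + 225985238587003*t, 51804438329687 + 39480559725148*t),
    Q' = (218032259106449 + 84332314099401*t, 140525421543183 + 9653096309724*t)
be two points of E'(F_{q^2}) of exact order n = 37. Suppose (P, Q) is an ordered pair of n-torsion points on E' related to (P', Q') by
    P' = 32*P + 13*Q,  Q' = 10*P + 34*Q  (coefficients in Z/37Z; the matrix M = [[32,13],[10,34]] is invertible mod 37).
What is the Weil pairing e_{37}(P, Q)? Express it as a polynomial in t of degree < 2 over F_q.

41299089054630 + 212456567365167*t

e_{37}(aP+bQ,cP+dQ) = e_{37}(P,Q)^(ad-bc); with (a,b,c,d)=(32,13,10,34) this gives the det-37 law.
det M = 32*34 - 13*10 = 958 = 33 (mod 37); 33^{-1} = 9 (mod 37).
Build f_{37,P'} and f_{37,Q'} via the 6-bit ladder of 37=100101_2; evaluate at shifted divisors; quotient in F_{233409613286419^2}.
e_{37}(P',Q') = 194776318606787 + 203209184516764*t.
Hence e(P,Q) = 41299089054630 + 212456567365167*t in F_{233409613286419^2}^*.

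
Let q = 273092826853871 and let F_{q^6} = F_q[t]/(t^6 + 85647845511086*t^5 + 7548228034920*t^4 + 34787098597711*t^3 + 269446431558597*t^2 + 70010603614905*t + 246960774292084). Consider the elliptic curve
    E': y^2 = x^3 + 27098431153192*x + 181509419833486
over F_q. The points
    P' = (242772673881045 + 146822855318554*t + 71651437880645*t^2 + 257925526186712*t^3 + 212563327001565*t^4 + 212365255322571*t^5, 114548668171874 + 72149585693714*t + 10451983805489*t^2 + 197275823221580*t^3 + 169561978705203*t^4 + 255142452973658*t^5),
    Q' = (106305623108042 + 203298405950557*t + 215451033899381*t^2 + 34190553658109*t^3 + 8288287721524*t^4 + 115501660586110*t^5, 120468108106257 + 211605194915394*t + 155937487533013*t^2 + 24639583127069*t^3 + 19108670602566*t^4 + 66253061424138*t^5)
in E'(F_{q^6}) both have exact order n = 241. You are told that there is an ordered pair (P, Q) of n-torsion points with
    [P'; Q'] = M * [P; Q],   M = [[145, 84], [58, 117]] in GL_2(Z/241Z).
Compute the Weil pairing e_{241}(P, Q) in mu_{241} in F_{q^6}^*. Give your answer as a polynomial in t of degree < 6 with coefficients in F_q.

95007877810204 + 87379749964744*t + 234645877710662*t^2 + 52164420734676*t^3 + 159625298375321*t^4 + 48366322344036*t^5

Since e_{241}(P,P)=e_{241}(Q,Q)=1 and e_{241}(Q,P)=e_{241}(P,Q)^{-1}, expanding e_{241}(145*P + 84*Q,58*P + 117*Q) leaves e(P,Q)^det(M).
det(M) mod 241 = 43; its inverse in (Z/241)^* is 213 (check: 43*213 mod 241 = 1).
Run Miller on y^2=x^3+27098431153192*x+181509419833486 over F_{273092826853871}: ladder 11110001 (8 bits); e = f_P(D_Q)/f_Q(D_P).
The quotient is 99286196276788 + 179864562262793*t + 57128026701625*t^2 + 12995512833061*t^3 + 77132162250612*t^4 + 4334071011957*t^5.
Raise to 213: e(P,Q) = 95007877810204 + 87379749964744*t + 234645877710662*t^2 + 52164420734676*t^3 + 159625298375321*t^4 + 48366322344036*t^5 in mu_{241}.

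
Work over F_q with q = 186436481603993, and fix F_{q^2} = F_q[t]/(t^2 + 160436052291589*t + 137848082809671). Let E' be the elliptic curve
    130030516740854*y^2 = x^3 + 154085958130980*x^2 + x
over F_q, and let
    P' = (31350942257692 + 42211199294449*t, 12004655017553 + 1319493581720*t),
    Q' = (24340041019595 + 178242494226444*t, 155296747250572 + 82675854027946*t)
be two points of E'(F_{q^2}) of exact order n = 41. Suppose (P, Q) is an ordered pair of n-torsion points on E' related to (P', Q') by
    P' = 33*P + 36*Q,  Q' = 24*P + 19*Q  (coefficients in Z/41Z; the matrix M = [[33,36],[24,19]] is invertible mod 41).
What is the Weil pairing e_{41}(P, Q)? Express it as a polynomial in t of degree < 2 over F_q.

Alternating bilinearity on E[41] (values in mu_{41} in F_{186436481603993^2}) gives e(P',Q') = e(P,Q)^det(M).
det M = 33*19 - 36*24 = -237 = 9 (mod 41); 9^{-1} = 32 (mod 41).
Set x_W=51439879866401*u+57226231032622, y_W=51439879866401*v; then E': y_W^2=x_W^3+64403992518730*x_W.
Run Miller on y^2=x^3+64403992518730*x over F_{186436481603993}: ladder 101001 (6 bits); e = f_P(D_Q)/f_Q(D_P).
Miller gives e_{41}(P',Q') = 28086085674742 + 48218431294923*t in F_{186436481603993^2}.
e_{41}(P,Q) = (28086085674742 + 48218431294923*t)^{32} = 170770002342201 + 159704918280310*t.

170770002342201 + 159704918280310*t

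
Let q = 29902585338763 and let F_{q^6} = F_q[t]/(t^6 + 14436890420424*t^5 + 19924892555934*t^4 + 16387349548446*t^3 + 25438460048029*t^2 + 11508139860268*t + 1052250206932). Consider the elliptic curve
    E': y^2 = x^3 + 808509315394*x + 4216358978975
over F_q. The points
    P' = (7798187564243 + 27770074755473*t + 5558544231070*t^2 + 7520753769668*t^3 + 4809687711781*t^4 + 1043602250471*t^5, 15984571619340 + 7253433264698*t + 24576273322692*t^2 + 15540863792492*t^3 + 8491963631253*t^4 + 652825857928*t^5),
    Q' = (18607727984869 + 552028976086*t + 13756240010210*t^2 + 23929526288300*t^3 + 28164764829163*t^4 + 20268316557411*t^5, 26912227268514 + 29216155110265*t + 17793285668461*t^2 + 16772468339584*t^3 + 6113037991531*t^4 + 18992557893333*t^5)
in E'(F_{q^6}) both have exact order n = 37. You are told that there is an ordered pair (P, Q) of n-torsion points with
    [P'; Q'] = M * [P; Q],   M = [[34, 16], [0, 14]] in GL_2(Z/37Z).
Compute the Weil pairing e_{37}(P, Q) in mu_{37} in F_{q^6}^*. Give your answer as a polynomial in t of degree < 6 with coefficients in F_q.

788993297379 + 10241946401758*t + 16127404319320*t^2 + 24429007385848*t^3 + 12332690167028*t^4 + 25887771923934*t^5

Since e_{37}(P,P)=e_{37}(Q,Q)=1 and e_{37}(Q,P)=e_{37}(P,Q)^{-1}, expanding e_{37}(34*P + 16*Q,14*Q) leaves e(P,Q)^det(M).
Inverting 32 mod 37: 22. Thus e_{37}(P,Q) = e(P',Q')^{22}.
n = 37 = (100101)_2 (6 bits, wt 3); accumulate f_{37,P'}(Q'+S)/f_{37,P'}(S) along the 5-step ladder.
e_{37}(P',Q') = 22576846167350 + 8624832647362*t + 14066116219198*t^2 + 5813255655318*t^3 + 92900690558*t^4 + 26483305260383*t^5.
Thus e_{37}(P,Q) = 788993297379 + 10241946401758*t + 16127404319320*t^2 + 24429007385848*t^3 + 12332690167028*t^4 + 25887771923934*t^5.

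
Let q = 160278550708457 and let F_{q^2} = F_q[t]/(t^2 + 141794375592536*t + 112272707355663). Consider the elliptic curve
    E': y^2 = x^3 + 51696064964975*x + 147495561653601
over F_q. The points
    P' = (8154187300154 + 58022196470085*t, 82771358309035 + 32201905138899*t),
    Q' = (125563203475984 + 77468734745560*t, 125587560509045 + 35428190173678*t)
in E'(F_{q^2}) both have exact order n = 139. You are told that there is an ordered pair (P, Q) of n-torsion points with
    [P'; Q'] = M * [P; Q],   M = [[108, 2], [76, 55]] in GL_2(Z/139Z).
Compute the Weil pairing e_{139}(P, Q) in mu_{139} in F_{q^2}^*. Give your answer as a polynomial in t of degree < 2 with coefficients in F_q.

e_{139} is bilinear + alternating on E[139], so e_{139}(108*P + 2*Q, 76*P + 55*Q) = e_{139}(P,Q)^(108*55-2*76).
Inverting 89 mod 139: 25. Thus e_{139}(P,Q) = e(P',Q')^{25}.
Double-and-add over 10001011: 8-1 doublings, 4-1 additions; each step l_{T,T}/v_{2T} or l_{T,P'}/v at Q'+S for random S.
The quotient is 25846916074718 + 102798618959402*t.
e_{139}(P,Q) = (25846916074718 + 102798618959402*t)^{25} = 33745021275782 + 157404935395583*t.

33745021275782 + 157404935395583*t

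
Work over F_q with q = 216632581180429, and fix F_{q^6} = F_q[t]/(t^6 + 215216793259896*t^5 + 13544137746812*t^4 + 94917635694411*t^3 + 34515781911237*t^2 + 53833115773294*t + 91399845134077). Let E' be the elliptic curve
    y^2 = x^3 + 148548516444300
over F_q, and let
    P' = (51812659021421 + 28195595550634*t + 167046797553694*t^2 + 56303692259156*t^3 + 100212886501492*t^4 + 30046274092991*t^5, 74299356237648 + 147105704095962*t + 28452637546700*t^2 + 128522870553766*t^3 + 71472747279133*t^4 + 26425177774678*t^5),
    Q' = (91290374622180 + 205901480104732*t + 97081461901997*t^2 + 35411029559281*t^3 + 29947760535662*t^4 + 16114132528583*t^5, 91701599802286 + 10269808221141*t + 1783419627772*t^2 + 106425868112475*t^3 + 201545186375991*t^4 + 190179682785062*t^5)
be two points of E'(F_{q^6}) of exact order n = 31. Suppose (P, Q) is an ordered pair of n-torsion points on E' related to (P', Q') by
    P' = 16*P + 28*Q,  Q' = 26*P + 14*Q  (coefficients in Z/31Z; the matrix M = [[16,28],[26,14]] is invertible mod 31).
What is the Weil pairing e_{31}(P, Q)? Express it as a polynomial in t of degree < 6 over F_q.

95140732729021 + 185009894830669*t + 155992863638538*t^2 + 195805359376578*t^3 + 25972582023069*t^4 + 206140133269114*t^5

Under M = [[16,28],[26,14]] in GL_2(Z/31), e_{31}(P',Q') = e_{31}(P,Q)^(16*14-28*26 mod 31).
Inverting 23 mod 31: 27. Thus e_{31}(P,Q) = e(P',Q')^{27}.
Run Miller on y^2=x^3+148548516444300 over F_{216632581180429}: ladder 11111 (5 bits); e = f_P(D_Q)/f_Q(D_P).
Miller gives e_{31}(P',Q') = 191336451814978 + 42401201704836*t + 15246158708682*t^2 + 196744854849124*t^3 + 61213209355743*t^4 + 44531492143631*t^5 in F_{216632581180429^6}.
Hence e(P,Q) = 95140732729021 + 185009894830669*t + 155992863638538*t^2 + 195805359376578*t^3 + 25972582023069*t^4 + 206140133269114*t^5 in F_{216632581180429^6}^*.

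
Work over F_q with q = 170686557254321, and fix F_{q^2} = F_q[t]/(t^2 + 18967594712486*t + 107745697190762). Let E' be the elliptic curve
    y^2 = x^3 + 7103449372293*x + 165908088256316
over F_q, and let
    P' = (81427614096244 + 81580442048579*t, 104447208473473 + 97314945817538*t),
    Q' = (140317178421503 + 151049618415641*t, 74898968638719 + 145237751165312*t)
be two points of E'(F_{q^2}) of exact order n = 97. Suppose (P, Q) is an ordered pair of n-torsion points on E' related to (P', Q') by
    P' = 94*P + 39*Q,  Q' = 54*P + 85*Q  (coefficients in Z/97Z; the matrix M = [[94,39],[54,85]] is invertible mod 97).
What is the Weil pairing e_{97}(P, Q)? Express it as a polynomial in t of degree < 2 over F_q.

130168111981417 + 81788375275131*t

e_{97}(aP+bQ,cP+dQ) = e_{97}(P,Q)^(ad-bc); with (a,b,c,d)=(94,39,54,85) this gives the det-97 law.
94*85 - 39*54 = 5884; reduced mod 97: det = 64, inverse 47.
Miller loop for e_{97} over F_{170686557254321^2}: bits of 97 = 1100001; 6 double steps + 2 add steps, l/v at each.
So e_{97}(P',Q') = 16006674315847 + 97875251887438*t.
(16006674315847 + 97875251887438*t)^{47} mod (170686557254321,f) = 130168111981417 + 81788375275131*t.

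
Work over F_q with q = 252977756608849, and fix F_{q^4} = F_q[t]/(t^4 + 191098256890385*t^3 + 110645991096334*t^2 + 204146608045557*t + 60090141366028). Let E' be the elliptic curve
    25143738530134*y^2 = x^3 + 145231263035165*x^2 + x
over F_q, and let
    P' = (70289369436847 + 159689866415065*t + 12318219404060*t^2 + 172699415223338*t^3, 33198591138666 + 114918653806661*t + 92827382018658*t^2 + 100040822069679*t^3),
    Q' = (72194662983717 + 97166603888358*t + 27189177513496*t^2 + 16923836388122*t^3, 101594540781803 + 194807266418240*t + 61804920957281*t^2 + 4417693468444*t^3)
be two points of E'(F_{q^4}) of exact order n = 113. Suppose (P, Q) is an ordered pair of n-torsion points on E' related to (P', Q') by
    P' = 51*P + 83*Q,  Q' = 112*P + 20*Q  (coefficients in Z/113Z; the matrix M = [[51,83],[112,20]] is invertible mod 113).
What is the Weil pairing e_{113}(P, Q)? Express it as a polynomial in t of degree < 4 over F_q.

16802122735735 + 43092926464860*t + 22369913898635*t^2 + 107496519769930*t^3

e_{113}(aP+bQ,cP+dQ) = e_{113}(P,Q)^(ad-bc); with (a,b,c,d)=(51,83,112,20) this gives the det-113 law.
det M = 51*20 - 83*112 = -8276 = 86 (mod 113); 86^{-1} = 46 (mod 113).
(x,y)|->(31224630584351x+232932017204660,31224630584351y) sends E' to y^2=x^3+217854806741145*x+204627395005865.
Miller loop for e_{113} over F_{252977756608849^4}: bits of 113 = 1110001; 6 double steps + 3 add steps, l/v at each.
The quotient is 233658537729288 + 93458561571757*t + 63093223317384*t^2 + 170707967285992*t^3.
Hence e(P,Q) = 16802122735735 + 43092926464860*t + 22369913898635*t^2 + 107496519769930*t^3 in F_{252977756608849^4}^*.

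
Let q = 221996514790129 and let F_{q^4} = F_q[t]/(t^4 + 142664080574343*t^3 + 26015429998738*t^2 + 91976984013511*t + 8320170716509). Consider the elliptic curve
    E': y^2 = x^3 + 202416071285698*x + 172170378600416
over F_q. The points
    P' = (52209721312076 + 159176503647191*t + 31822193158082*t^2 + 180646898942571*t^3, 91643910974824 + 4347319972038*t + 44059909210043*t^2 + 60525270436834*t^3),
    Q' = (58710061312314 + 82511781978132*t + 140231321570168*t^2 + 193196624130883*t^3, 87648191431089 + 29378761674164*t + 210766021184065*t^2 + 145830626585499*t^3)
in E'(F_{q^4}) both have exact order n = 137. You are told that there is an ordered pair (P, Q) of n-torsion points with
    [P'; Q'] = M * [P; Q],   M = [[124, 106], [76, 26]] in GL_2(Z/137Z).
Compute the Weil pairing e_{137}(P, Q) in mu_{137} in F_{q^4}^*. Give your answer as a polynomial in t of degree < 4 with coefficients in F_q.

82557639957234 + 85022330296078*t + 10514887562816*t^2 + 141629064714124*t^3

e_{137}(aP+bQ,cP+dQ) = e_{137}(P,Q)^(ad-bc); with (a,b,c,d)=(124,106,76,26) this gives the det-137 law.
Hence e(P,Q) = e(P',Q')^{37} where 37 = 100^{-1} mod 137.
Run Miller on y^2=x^3+202416071285698*x+172170378600416 over F_{221996514790129}: ladder 10001001 (8 bits); e = f_P(D_Q)/f_Q(D_P).
So e_{137}(P',Q') = 60837920879194 + 82180846692802*t + 22543710492458*t^2 + 40632946370558*t^3.
Raise to 37: e(P,Q) = 82557639957234 + 85022330296078*t + 10514887562816*t^2 + 141629064714124*t^3 in mu_{137}.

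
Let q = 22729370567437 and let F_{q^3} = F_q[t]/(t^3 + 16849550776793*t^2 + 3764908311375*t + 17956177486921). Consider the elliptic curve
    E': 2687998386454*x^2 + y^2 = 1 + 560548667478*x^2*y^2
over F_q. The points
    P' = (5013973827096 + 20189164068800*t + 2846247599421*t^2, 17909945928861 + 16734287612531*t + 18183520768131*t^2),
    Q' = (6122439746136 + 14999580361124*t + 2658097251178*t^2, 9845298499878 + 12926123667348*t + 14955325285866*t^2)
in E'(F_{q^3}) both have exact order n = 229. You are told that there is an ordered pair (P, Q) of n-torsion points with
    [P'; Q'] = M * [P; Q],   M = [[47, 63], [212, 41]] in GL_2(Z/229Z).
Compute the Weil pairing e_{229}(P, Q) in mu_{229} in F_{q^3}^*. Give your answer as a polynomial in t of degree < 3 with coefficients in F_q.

Since e_{229}(P,P)=e_{229}(Q,Q)=1 and e_{229}(Q,P)=e_{229}(P,Q)^{-1}, expanding e_{229}(47*P + 63*Q,212*P + 41*Q) leaves e(P,Q)^det(M).
det M = 47*41 - 63*212 = -11429 = 21 (mod 229); 21^{-1} = 120 (mod 229).
Edwards a_E,d_E -> Montgomery A=4385867214451,B=12898043656212 -> Weierstrass 8470379374188,15870812386518 via alpha=8117881364801,beta=531862429744.
Build f_{229,P'} and f_{229,Q'} via the 8-bit ladder of 229=11100101_2; evaluate at shifted divisors; quotient in F_{22729370567437^3}.
So e_{229}(P',Q') = 17736601937288 + 3382104833295*t + 9729780256781*t^2.
Hence e(P,Q) = 493308401859 + 4465303840539*t + 20160604810936*t^2 in F_{22729370567437^3}^*.

493308401859 + 4465303840539*t + 20160604810936*t^2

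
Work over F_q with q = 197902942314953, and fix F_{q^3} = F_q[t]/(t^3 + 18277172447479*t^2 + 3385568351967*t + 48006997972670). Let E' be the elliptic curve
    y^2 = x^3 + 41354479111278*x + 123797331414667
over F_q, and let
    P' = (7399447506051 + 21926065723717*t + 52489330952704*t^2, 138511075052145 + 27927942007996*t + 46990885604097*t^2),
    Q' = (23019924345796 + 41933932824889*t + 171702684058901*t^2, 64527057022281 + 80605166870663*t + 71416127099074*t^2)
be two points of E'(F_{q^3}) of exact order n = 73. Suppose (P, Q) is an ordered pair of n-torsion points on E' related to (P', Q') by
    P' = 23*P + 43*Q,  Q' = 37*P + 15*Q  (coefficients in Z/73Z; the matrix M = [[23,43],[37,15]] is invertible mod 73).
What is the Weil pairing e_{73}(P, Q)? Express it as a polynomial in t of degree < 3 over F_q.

The 73-Weil pairing on E[73] over F_{197902942314953} is alternating-bilinear: e_{73}(P',Q') = e_{73}(P,Q)^det(M).
Hence e(P,Q) = e(P',Q')^{29} where 29 = 68^{-1} mod 73.
Run Miller on y^2=x^3+41354479111278*x+123797331414667 over F_{197902942314953}: ladder 1001001 (7 bits); e = f_P(D_Q)/f_Q(D_P).
e_{73}(P',Q') = 191099892660633 + 71151357314381*t + 149400279831392*t^2.
e_{73}(P,Q) = (191099892660633 + 71151357314381*t + 149400279831392*t^2)^{29} = 118168701825924 + 93974096051678*t + 75047824405341*t^2.

118168701825924 + 93974096051678*t + 75047824405341*t^2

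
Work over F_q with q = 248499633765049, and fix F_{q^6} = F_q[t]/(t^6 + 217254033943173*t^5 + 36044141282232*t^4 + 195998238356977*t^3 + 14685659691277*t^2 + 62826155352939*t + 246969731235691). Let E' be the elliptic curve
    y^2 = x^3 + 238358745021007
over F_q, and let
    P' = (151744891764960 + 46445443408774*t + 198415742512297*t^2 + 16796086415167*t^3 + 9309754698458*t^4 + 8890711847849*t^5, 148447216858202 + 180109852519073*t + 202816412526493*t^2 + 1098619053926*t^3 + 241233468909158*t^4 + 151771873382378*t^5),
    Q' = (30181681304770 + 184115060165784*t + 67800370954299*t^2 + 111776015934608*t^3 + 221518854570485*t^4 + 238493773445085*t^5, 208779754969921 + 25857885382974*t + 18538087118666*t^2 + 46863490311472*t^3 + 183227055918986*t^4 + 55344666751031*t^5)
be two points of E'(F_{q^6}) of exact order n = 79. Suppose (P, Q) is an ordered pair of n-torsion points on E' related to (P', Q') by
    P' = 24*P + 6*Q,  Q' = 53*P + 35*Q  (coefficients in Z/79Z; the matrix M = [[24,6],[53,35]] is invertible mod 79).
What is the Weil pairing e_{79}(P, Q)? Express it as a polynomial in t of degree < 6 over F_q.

23448396377444 + 190438643895649*t + 210288778405496*t^2 + 73347036179056*t^3 + 60471026187337*t^4 + 124399353823915*t^5

Since e_{79}(P,P)=e_{79}(Q,Q)=1 and e_{79}(Q,P)=e_{79}(P,Q)^{-1}, expanding e_{79}(24*P + 6*Q,53*P + 35*Q) leaves e(P,Q)^det(M).
det(M) mod 79 = 48; its inverse in (Z/79)^* is 28 (check: 48*28 mod 79 = 1).
7-bit Miller (1001111) on E'/F_{248499633765049} with a'=0, b'=238358745021007: accumulate tangent/chord ratios at Q'+S and P'+S'.
So e_{79}(P',Q') = 180043050280107 + 209114302233558*t + 159203483981525*t^2 + 112279181560334*t^3 + 236939303937777*t^4 + 70615865685839*t^5.
Thus e_{79}(P,Q) = 23448396377444 + 190438643895649*t + 210288778405496*t^2 + 73347036179056*t^3 + 60471026187337*t^4 + 124399353823915*t^5.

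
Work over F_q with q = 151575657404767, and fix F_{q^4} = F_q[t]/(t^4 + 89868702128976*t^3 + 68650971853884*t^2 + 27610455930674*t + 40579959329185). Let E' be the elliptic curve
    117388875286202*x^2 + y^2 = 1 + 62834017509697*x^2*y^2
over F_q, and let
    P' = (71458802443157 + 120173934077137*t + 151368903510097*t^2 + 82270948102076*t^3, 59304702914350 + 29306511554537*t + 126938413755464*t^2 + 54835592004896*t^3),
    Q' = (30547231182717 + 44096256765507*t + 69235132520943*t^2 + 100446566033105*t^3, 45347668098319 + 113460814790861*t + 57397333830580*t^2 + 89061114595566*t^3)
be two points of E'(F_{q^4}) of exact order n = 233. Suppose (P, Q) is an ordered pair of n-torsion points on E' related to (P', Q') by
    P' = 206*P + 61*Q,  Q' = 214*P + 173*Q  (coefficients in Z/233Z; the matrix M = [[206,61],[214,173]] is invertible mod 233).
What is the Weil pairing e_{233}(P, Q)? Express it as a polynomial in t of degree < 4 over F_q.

Since e_{233}(P,P)=e_{233}(Q,Q)=1 and e_{233}(Q,P)=e_{233}(P,Q)^{-1}, expanding e_{233}(206*P + 61*Q,214*P + 173*Q) leaves e(P,Q)^det(M).
det(M) mod 233 = 216; its inverse in (Z/233)^* is 137 (check: 216*137 mod 233 = 1).
Edwards->Montgomery: u=(1+y)/(1-y), v=u/x -> 141843611006592v^2=u^3+150935347045757u^2+u; then x_W=51532628795318u+105824977501700: y^2=x^3+103587528687463*x+96813308561449.
Run Miller on y^2=x^3+103587528687463*x+96813308561449 over F_{151575657404767}: ladder 11101001 (8 bits); e = f_P(D_Q)/f_Q(D_P).
f_P(D_Q)/f_Q(D_P) = 35715807985241 + 69869228532661*t + 105072493046837*t^2 + 37777845189230*t^3.
Thus e_{233}(P,Q) = 20223505250636 + 117711952254973*t + 9434101297982*t^2 + 88443229169646*t^3.

20223505250636 + 117711952254973*t + 9434101297982*t^2 + 88443229169646*t^3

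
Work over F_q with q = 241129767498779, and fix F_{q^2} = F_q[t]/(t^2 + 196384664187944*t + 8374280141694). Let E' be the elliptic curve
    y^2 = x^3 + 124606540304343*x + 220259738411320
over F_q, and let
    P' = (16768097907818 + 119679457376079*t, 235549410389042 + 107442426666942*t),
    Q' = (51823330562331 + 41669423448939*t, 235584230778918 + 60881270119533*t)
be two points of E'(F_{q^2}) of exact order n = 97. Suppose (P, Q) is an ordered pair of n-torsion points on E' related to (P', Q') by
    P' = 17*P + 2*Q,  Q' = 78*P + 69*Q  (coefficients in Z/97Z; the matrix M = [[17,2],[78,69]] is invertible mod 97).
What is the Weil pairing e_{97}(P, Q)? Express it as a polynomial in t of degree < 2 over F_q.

31833132573468 + 98416746518647*t

Since e_{97}(P,P)=e_{97}(Q,Q)=1 and e_{97}(Q,P)=e_{97}(P,Q)^{-1}, expanding e_{97}(17*P + 2*Q,78*P + 69*Q) leaves e(P,Q)^det(M).
So e_{97}(P,Q) = e_{97}(P',Q')^{64}, since 47*64 = 1 mod 97.
7-bit Miller (1100001) on E'/F_{241129767498779} with a'=124606540304343, b'=220259738411320: accumulate tangent/chord ratios at Q'+S and P'+S'.
f_P(D_Q)/f_Q(D_P) = 110896087191225 + 198214590728703*t.
(110896087191225 + 198214590728703*t)^{64} mod (241129767498779,f) = 31833132573468 + 98416746518647*t.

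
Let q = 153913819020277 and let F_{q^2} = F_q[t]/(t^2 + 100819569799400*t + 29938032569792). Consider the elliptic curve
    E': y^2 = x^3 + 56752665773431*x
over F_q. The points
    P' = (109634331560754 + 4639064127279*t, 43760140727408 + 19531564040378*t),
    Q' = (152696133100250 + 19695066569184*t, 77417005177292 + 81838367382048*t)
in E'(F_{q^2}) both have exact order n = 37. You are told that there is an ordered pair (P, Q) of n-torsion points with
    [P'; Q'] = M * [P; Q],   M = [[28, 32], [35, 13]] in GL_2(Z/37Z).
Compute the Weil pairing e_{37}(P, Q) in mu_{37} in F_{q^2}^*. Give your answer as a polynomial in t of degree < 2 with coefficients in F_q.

141567440560474 + 137606723418159*t

Since e_{37}(P,P)=e_{37}(Q,Q)=1 and e_{37}(Q,P)=e_{37}(P,Q)^{-1}, expanding e_{37}(28*P + 32*Q,35*P + 13*Q) leaves e(P,Q)^det(M).
28*13 - 32*35 = -756; reduced mod 37: det = 21, inverse 30.
Run Miller on y^2=x^3+56752665773431*x over F_{153913819020277}: ladder 100101 (6 bits); e = f_P(D_Q)/f_Q(D_P).
So e_{37}(P',Q') = 122481260789624 + 31803786112891*t.
(122481260789624 + 31803786112891*t)^{30} mod (153913819020277,f) = 141567440560474 + 137606723418159*t.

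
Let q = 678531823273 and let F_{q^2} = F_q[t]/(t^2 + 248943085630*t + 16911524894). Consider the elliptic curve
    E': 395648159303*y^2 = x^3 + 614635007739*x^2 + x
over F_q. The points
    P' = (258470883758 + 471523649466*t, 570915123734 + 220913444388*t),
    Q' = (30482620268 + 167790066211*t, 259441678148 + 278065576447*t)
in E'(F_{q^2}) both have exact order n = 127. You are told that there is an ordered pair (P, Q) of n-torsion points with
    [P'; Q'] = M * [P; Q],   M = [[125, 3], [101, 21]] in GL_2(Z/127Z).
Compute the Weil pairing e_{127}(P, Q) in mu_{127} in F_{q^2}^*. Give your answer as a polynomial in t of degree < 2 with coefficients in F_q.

522307410597 + 271442229518*t

The 127-Weil pairing on E[127] over F_{678531823273} is alternating-bilinear: e_{127}(P',Q') = e_{127}(P,Q)^det(M).
Inverting 36 mod 127: 60. Thus e_{127}(P,Q) = e(P',Q')^{60}.
(x,y)|->(3032900766x+35803504735,3032900766y) sends E' to y^2=x^3+475784591659.
Build f_{127,P'} and f_{127,Q'} via the 7-bit ladder of 127=1111111_2; evaluate at shifted divisors; quotient in F_{678531823273^2}.
Miller gives e_{127}(P',Q') = 299058622525 + 198428935281*t in F_{678531823273^2}.
(299058622525 + 198428935281*t)^{60} mod (678531823273,f) = 522307410597 + 271442229518*t.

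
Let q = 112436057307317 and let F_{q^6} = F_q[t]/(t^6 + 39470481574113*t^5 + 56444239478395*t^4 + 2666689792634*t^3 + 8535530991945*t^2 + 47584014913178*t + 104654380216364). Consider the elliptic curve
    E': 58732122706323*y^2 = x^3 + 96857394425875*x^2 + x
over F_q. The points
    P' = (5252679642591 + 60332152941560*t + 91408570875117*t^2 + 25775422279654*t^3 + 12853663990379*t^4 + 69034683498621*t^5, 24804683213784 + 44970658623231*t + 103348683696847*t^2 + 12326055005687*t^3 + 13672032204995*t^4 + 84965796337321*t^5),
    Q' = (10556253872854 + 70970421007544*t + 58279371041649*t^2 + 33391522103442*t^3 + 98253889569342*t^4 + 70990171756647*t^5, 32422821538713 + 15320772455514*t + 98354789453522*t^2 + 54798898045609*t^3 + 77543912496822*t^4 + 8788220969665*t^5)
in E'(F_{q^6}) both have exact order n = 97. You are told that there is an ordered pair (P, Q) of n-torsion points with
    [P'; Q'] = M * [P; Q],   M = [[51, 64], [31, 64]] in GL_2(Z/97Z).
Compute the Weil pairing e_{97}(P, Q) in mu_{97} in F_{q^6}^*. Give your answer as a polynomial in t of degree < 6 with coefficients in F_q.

50689305569456 + 77849121746528*t + 13426273840873*t^2 + 54774920709235*t^3 + 23301703191701*t^4 + 35416459465478*t^5

e_{97}(aP+bQ,cP+dQ) = e_{97}(P,Q)^(ad-bc); with (a,b,c,d)=(51,64,31,64) this gives the det-97 law.
So e_{97}(P,Q) = e_{97}(P',Q')^{46}, since 19*46 = 1 mod 97.
Set x_W=54500431941549*u+67041913445763, y_W=54500431941549*v; then E': y_W^2=x_W^3+4762155956469*x_W+3949432404230.
Build f_{97,P'} and f_{97,Q'} via the 7-bit ladder of 97=1100001_2; evaluate at shifted divisors; quotient in F_{112436057307317^6}.
The quotient is 14348459860923 + 101876797638651*t + 16208025207079*t^2 + 26168999635707*t^3 + 31794750142693*t^4 + 40153220057953*t^5.
Raise to 46: e(P,Q) = 50689305569456 + 77849121746528*t + 13426273840873*t^2 + 54774920709235*t^3 + 23301703191701*t^4 + 35416459465478*t^5 in mu_{97}.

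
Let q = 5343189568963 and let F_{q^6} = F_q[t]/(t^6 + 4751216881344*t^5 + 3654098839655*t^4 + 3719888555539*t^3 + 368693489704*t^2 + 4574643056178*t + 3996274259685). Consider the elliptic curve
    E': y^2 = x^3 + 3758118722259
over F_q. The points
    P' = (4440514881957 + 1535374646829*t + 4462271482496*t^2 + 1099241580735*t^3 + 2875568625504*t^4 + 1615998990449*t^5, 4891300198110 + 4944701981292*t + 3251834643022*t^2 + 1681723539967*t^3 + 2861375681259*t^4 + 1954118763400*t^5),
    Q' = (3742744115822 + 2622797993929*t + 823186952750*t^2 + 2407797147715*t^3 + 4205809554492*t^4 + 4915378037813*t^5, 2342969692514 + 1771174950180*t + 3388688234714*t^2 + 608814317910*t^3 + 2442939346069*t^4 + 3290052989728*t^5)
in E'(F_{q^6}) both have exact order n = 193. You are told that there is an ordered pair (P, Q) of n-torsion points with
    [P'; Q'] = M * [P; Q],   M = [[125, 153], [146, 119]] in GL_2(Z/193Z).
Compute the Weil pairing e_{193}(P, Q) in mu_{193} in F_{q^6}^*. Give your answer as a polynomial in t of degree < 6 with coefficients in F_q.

4004264795306 + 2477791278934*t + 2149917756595*t^2 + 4066978955053*t^3 + 5001957124759*t^4 + 4022540645806*t^5

The 193-Weil pairing on E[193] over F_{5343189568963} is alternating-bilinear: e_{193}(P',Q') = e_{193}(P,Q)^det(M).
Inverting 64 mod 193: 190. Thus e_{193}(P,Q) = e(P',Q')^{190}.
Double-and-add over 11000001: 8-1 doublings, 3-1 additions; each step l_{T,T}/v_{2T} or l_{T,P'}/v at Q'+S for random S.
Result: e(P',Q') = 2669500578819 + 2379983663058*t + 5330504387005*t^2 + 1952519481590*t^3 + 1206957253857*t^4 + 3437474109160*t^5.
(2669500578819 + 2379983663058*t + 5330504387005*t^2 + 1952519481590*t^3 + 1206957253857*t^4 + 3437474109160*t^5)^{190} mod (5343189568963,f) = 4004264795306 + 2477791278934*t + 2149917756595*t^2 + 4066978955053*t^3 + 5001957124759*t^4 + 4022540645806*t^5.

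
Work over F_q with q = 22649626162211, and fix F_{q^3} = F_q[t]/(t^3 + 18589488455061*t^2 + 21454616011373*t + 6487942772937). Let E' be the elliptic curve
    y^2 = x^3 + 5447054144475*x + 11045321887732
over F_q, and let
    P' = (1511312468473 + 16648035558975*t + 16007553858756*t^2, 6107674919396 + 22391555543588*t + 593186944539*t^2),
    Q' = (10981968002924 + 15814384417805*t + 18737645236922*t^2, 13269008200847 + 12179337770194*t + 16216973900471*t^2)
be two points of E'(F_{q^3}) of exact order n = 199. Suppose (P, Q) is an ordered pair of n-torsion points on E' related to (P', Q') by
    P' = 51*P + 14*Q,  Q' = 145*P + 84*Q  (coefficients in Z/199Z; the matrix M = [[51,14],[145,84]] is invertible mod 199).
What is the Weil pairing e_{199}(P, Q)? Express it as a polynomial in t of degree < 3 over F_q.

17415302210515 + 7376186184132*t + 20221264043057*t^2

Since e_{199}(P,P)=e_{199}(Q,Q)=1 and e_{199}(Q,P)=e_{199}(P,Q)^{-1}, expanding e_{199}(51*P + 14*Q,145*P + 84*Q) leaves e(P,Q)^det(M).
So e_{199}(P,Q) = e_{199}(P',Q')^{49}, since 65*49 = 1 mod 199.
Miller loop for e_{199} over F_{22649626162211^3}: bits of 199 = 11000111; 7 double steps + 4 add steps, l/v at each.
So e_{199}(P',Q') = 14515726099897 + 6507998338676*t + 17400934200202*t^2.
Finally e_{199}(P,Q) = 17415302210515 + 7376186184132*t + 20221264043057*t^2.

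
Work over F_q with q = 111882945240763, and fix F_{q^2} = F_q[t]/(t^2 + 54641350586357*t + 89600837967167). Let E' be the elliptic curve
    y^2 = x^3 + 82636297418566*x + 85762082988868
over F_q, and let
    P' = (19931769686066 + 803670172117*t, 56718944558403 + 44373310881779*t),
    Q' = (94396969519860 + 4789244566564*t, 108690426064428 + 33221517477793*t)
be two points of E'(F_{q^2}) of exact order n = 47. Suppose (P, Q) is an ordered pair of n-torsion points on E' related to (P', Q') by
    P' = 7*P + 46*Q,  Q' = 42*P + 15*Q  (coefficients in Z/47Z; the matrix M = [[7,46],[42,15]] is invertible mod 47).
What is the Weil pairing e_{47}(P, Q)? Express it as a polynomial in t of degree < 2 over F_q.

e_{47}(aP+bQ,cP+dQ) = e_{47}(P,Q)^(ad-bc); with (a,b,c,d)=(7,46,42,15) this gives the det-47 law.
Hence e(P,Q) = e(P',Q')^{8} where 8 = 6^{-1} mod 47.
6-bit Miller (101111) on E'/F_{111882945240763} with a'=82636297418566, b'=85762082988868: accumulate tangent/chord ratios at Q'+S and P'+S'.
The quotient is 90688591543119 + 12539719027622*t.
e_{47}(P,Q) = (90688591543119 + 12539719027622*t)^{8} = 89937534720924 + 100250922385106*t.

89937534720924 + 100250922385106*t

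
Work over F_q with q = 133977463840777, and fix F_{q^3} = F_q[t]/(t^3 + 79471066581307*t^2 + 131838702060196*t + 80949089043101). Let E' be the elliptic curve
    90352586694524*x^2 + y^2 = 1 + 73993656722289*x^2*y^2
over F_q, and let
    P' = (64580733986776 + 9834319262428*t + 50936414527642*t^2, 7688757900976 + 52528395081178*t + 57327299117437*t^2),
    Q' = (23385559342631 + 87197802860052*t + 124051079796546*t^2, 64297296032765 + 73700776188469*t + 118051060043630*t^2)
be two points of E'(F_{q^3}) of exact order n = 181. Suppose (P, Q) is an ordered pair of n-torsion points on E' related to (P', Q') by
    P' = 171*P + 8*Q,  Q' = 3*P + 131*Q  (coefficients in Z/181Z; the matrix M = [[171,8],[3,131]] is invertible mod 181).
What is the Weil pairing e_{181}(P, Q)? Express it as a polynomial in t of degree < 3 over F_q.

53635260296169 + 25859879708231*t + 92438239656795*t^2

e_{181}(aP+bQ,cP+dQ) = e_{181}(P,Q)^(ad-bc); with (a,b,c,d)=(171,8,3,131) this gives the det-181 law.
So e_{181}(P,Q) = e_{181}(P',Q')^{27}, since 114*27 = 1 mod 181.
Edwards a_E,d_E -> Montgomery A=527872531620,B=85676781793301 -> Weierstrass 65542971905969,0 via alpha=49720617876265,beta=37584098453253.
n = 181 = (10110101)_2 (8 bits, wt 5); accumulate f_{181,P'}(Q'+S)/f_{181,P'}(S) along the 7-step ladder.
Result: e(P',Q') = 21616823442398 + 105717253881553*t + 21668474073442*t^2.
(21616823442398 + 105717253881553*t + 21668474073442*t^2)^{27} mod (133977463840777,f) = 53635260296169 + 25859879708231*t + 92438239656795*t^2.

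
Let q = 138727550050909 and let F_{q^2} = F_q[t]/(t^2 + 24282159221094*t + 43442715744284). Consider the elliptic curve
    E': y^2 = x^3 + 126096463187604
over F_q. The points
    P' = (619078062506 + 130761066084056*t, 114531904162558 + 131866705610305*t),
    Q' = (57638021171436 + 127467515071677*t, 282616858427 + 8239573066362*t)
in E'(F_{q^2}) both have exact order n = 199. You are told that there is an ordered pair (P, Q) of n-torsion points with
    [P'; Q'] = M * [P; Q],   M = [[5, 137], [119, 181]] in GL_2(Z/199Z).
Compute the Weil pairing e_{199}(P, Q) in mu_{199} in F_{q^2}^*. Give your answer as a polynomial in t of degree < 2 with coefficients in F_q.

e_{199}(aP+bQ,cP+dQ) = e_{199}(P,Q)^(ad-bc); with (a,b,c,d)=(5,137,119,181) this gives the det-199 law.
So e_{199}(P,Q) = e_{199}(P',Q')^{130}, since 124*130 = 1 mod 199.
Build f_{199,P'} and f_{199,Q'} via the 8-bit ladder of 199=11000111_2; evaluate at shifted divisors; quotient in F_{138727550050909^2}.
Miller gives e_{199}(P',Q') = 34795241537361 + 23569760166198*t in F_{138727550050909^2}.
Thus e_{199}(P,Q) = 9775192010352 + 78880223519966*t.

9775192010352 + 78880223519966*t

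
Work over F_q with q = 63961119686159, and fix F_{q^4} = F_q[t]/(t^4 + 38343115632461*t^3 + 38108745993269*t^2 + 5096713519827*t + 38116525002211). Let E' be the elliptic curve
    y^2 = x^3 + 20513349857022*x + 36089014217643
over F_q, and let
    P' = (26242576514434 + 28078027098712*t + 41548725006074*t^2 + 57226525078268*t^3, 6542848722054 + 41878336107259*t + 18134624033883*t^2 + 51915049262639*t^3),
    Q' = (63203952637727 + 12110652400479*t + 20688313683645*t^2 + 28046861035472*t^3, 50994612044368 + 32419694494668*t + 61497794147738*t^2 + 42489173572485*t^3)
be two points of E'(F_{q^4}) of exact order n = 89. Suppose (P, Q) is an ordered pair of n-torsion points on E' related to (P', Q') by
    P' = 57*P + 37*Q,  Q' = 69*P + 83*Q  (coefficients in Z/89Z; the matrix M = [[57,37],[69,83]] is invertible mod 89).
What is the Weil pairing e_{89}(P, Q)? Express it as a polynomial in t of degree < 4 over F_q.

36053340220848 + 38287854593720*t + 36654938538314*t^2 + 23027578191085*t^3

Alternating bilinearity on E[89] (values in mu_{89} in F_{63961119686159^4}) gives e(P',Q') = e(P,Q)^det(M).
Hence e(P,Q) = e(P',Q')^{53} where 53 = 42^{-1} mod 89.
Run Miller on y^2=x^3+20513349857022*x+36089014217643 over F_{63961119686159}: ladder 1011001 (7 bits); e = f_P(D_Q)/f_Q(D_P).
e_{89}(P',Q') = 27147479703034 + 15137102187900*t + 37418202689876*t^2 + 42089725110965*t^3.
e_{89}(P,Q) = (27147479703034 + 15137102187900*t + 37418202689876*t^2 + 42089725110965*t^3)^{53} = 36053340220848 + 38287854593720*t + 36654938538314*t^2 + 23027578191085*t^3.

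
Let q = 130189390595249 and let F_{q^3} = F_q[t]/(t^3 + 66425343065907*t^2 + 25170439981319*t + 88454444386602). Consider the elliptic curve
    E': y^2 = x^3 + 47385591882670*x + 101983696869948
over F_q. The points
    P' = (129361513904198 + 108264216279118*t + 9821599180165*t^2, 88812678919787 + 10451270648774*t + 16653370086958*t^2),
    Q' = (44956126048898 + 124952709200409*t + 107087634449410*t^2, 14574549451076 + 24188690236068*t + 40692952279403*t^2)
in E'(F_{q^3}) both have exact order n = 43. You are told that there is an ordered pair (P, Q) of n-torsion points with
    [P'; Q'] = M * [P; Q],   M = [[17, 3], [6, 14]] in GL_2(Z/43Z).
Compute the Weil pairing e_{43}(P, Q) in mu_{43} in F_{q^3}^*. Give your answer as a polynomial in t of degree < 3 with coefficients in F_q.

100027372584883 + 116733368672884*t + 10237086236043*t^2

e_{43} is bilinear + alternating on E[43], so e_{43}(17*P + 3*Q, 6*P + 14*Q) = e_{43}(P,Q)^(17*14-3*6).
So e_{43}(P,Q) = e_{43}(P',Q')^{26}, since 5*26 = 1 mod 43.
Miller loop for e_{43} over F_{130189390595249^3}: bits of 43 = 101011; 5 double steps + 3 add steps, l/v at each.
e_{43}(P',Q') = 51252424591897 + 4686762865374*t + 37052964518826*t^2.
Raise to 26: e(P,Q) = 100027372584883 + 116733368672884*t + 10237086236043*t^2 in mu_{43}.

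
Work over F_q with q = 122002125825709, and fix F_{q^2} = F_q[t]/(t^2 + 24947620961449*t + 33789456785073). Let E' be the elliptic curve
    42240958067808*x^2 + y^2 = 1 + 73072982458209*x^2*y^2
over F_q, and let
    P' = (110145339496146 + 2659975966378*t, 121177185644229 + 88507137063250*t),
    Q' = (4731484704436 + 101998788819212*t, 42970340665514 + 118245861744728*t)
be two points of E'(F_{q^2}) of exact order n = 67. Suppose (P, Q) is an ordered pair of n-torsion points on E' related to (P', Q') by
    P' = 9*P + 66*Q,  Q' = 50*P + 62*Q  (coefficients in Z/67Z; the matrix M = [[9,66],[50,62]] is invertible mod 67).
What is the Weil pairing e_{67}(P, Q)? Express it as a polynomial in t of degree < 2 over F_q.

e_{67} is bilinear + alternating on E[67], so e_{67}(9*P + 66*Q, 50*P + 62*Q) = e_{67}(P,Q)^(9*62-66*50).
det M = 9*62 - 66*50 = -2742 = 5 (mod 67); 5^{-1} = 27 (mod 67).
Edwards a_E,d_E -> Montgomery A=21938063112293,B=15239199591493 -> Weierstrass 0,65942989227642 via alpha=80220053000524,beta=22792525358827.
n = 67 = (1000011)_2 (7 bits, wt 3); accumulate f_{67,P'}(Q'+S)/f_{67,P'}(S) along the 6-step ladder.
Result: e(P',Q') = 77686603715651 + 52130613685021*t.
Hence e(P,Q) = 71429373801380 + 85086510099105*t in F_{122002125825709^2}^*.

71429373801380 + 85086510099105*t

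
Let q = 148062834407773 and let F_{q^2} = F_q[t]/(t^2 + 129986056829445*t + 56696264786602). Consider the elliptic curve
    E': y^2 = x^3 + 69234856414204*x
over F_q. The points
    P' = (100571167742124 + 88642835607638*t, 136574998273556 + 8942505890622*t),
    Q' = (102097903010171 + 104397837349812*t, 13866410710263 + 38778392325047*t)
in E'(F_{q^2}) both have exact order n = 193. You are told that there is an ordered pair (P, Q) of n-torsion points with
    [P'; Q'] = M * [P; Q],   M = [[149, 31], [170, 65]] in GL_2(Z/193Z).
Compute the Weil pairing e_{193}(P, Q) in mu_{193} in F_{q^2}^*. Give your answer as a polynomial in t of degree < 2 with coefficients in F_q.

Since e_{193}(P,P)=e_{193}(Q,Q)=1 and e_{193}(Q,P)=e_{193}(P,Q)^{-1}, expanding e_{193}(149*P + 31*Q,170*P + 65*Q) leaves e(P,Q)^det(M).
149*65 - 31*170 = 4415; reduced mod 193: det = 169, inverse 8.
Run Miller on y^2=x^3+69234856414204*x over F_{148062834407773}: ladder 11000001 (8 bits); e = f_P(D_Q)/f_Q(D_P).
Result: e(P',Q') = 72666989804390 + 105974348873269*t.
Hence e(P,Q) = 112715898163712 + 71043665620535*t in F_{148062834407773^2}^*.

112715898163712 + 71043665620535*t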